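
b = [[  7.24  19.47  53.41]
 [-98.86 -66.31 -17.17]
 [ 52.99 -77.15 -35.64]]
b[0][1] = 19.47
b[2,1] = -77.15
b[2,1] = -77.15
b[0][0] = 7.24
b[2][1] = -77.15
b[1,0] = -98.86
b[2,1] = -77.15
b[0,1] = 19.47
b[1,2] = -17.17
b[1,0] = -98.86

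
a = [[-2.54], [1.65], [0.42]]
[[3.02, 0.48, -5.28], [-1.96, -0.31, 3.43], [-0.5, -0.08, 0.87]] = a@[[-1.19, -0.19, 2.08]]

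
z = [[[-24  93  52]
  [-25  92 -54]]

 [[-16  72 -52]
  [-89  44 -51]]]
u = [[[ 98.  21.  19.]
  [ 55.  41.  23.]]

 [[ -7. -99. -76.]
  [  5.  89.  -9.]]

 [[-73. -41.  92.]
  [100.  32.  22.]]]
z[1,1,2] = -51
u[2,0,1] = -41.0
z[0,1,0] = -25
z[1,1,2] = -51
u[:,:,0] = [[98.0, 55.0], [-7.0, 5.0], [-73.0, 100.0]]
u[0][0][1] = 21.0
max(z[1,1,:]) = 44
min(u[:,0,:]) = -99.0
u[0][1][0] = 55.0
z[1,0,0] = -16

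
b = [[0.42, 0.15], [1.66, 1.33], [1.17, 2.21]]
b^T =[[0.42,1.66,1.17], [0.15,1.33,2.21]]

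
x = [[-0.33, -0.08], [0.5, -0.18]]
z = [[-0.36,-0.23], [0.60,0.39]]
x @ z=[[0.07, 0.04],[-0.29, -0.19]]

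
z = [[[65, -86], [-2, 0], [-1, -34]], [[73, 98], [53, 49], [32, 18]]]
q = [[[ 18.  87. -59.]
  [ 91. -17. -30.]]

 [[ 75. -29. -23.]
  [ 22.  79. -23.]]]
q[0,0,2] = -59.0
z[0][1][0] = -2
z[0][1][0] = -2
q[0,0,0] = 18.0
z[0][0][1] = -86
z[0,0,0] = 65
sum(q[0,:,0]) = 109.0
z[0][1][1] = 0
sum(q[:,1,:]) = 122.0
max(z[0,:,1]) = 0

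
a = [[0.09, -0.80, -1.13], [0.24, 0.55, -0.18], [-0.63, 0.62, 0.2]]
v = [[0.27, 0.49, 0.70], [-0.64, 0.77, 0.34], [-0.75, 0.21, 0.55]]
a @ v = [[1.38, -0.81, -0.83],[-0.15, 0.5, 0.26],[-0.72, 0.21, -0.12]]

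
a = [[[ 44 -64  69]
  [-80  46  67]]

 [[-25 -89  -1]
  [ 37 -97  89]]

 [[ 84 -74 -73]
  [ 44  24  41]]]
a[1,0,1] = -89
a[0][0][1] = -64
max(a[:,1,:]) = 89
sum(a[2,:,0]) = 128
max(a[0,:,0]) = 44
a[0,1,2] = 67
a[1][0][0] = -25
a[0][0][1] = -64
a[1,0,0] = -25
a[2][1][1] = 24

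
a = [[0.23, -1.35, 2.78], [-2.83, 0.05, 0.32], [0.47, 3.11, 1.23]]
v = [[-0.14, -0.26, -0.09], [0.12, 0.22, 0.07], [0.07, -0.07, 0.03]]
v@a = [[0.66, -0.1, -0.58],[-0.56, 0.07, 0.49],[0.23, -0.00, 0.21]]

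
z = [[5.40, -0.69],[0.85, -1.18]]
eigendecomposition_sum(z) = [[5.38, -0.57], [0.71, -0.07]] + [[0.02, -0.12],[0.14, -1.11]]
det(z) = -5.79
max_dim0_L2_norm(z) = 5.47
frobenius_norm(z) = 5.63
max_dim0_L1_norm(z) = 6.25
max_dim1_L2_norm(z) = 5.44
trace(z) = 4.22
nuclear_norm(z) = 6.58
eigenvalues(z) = [5.31, -1.09]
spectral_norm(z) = 5.54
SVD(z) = [[-0.98, -0.19], [-0.19, 0.98]] @ diag([5.5370802451663765, 1.044864756123136]) @ [[-0.99,0.16], [-0.16,-0.99]]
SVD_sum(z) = [[5.37,-0.88], [1.02,-0.17]] + [[0.03, 0.19], [-0.17, -1.01]]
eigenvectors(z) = [[0.99,0.11], [0.13,0.99]]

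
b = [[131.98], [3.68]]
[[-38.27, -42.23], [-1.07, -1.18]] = b@[[-0.29,-0.32]]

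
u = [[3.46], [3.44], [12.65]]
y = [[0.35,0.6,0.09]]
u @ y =[[1.21, 2.08, 0.31], [1.20, 2.06, 0.31], [4.43, 7.59, 1.14]]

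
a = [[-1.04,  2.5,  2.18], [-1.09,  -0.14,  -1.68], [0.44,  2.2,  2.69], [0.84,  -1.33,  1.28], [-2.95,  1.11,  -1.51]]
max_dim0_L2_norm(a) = 4.33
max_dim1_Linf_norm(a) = 2.95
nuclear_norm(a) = 10.37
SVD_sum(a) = [[0.47, 1.59, 2.48], [-0.26, -0.88, -1.36], [0.54, 1.86, 2.89], [0.08, 0.26, 0.4], [-0.18, -0.60, -0.93]] + [[-1.36, 1.05, -0.42], [-0.88, 0.69, -0.27], [-0.25, 0.20, -0.08], [1.34, -1.04, 0.42], [-2.52, 1.96, -0.78]] + [[-0.15,-0.15,0.12],  [0.05,0.05,-0.04],  [0.15,0.15,-0.12],  [-0.57,-0.55,0.46],  [-0.26,-0.25,0.21]]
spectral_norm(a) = 5.02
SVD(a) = [[-0.59,-0.41,-0.23], [0.33,-0.27,0.08], [-0.69,-0.08,0.23], [-0.1,0.41,-0.86], [0.22,-0.77,-0.38]] @ diag([5.019355164609967, 4.287249162277562, 1.06628718085401]) @ [[-0.16, -0.53, -0.83],[0.77, -0.60, 0.24],[0.62, 0.60, -0.5]]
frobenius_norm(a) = 6.69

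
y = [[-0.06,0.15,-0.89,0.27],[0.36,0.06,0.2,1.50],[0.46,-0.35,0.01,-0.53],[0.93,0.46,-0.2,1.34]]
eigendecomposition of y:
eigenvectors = [[-0.24+0.00j, (0.05-0.6j), 0.05+0.60j, (-0.2+0j)], [(-0.58+0j), 0.08+0.46j, 0.08-0.46j, -0.91+0.00j], [0.24+0.00j, -0.60+0.00j, -0.60-0.00j, -0.12+0.00j], [-0.74+0.00j, -0.20+0.12j, (-0.2-0.12j), (0.34+0j)]]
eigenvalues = [(2.06+0j), (-0.16+0.83j), (-0.16-0.83j), (-0.39+0j)]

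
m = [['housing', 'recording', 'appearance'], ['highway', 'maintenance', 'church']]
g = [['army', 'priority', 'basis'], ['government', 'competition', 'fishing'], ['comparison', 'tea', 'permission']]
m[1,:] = ['highway', 'maintenance', 'church']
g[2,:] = ['comparison', 'tea', 'permission']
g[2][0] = 'comparison'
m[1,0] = 'highway'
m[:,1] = ['recording', 'maintenance']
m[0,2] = 'appearance'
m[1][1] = 'maintenance'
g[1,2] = 'fishing'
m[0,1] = 'recording'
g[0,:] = ['army', 'priority', 'basis']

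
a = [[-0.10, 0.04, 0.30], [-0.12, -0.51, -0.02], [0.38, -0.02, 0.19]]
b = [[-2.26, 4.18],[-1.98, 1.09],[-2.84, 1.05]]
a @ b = [[-0.71, -0.06],[1.34, -1.08],[-1.36, 1.77]]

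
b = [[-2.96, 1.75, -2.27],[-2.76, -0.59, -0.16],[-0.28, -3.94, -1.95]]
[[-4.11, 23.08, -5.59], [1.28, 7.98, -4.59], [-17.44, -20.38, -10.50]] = b @ [[-1.19, -4.08, 1.21], [2.06, 5.69, 1.55], [4.95, -0.46, 2.08]]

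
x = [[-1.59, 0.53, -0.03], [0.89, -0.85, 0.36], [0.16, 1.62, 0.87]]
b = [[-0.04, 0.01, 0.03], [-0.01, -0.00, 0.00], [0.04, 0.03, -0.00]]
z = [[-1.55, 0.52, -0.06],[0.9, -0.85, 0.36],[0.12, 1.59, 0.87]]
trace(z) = -1.53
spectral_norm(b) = 0.06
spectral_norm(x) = 2.21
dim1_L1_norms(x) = [2.15, 2.1, 2.65]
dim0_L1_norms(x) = [2.64, 3.0, 1.26]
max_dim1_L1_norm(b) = 0.08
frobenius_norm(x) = 2.80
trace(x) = -1.57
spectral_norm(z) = 2.19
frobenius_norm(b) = 0.07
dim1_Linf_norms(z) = [1.55, 0.9, 1.59]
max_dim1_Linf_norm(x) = 1.62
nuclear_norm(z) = 4.25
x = b + z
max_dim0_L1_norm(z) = 2.96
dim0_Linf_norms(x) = [1.59, 1.62, 0.87]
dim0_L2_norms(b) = [0.06, 0.03, 0.03]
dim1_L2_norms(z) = [1.64, 1.29, 1.82]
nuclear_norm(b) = 0.10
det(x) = 1.68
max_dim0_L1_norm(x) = 3.0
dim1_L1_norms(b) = [0.08, 0.01, 0.07]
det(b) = -0.00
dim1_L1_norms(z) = [2.13, 2.11, 2.58]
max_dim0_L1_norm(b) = 0.09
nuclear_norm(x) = 4.33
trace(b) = -0.04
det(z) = 1.56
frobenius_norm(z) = 2.76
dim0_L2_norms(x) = [1.83, 1.9, 0.94]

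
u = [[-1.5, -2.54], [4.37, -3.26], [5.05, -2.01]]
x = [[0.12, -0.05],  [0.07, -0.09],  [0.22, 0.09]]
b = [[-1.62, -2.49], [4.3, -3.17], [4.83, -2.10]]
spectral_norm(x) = 0.26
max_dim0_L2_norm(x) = 0.26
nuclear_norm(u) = 10.75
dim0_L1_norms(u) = [10.92, 7.81]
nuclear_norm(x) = 0.39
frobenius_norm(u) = 8.24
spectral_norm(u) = 7.63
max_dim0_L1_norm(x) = 0.41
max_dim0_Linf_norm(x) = 0.22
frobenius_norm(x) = 0.29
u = x + b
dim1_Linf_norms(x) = [0.12, 0.09, 0.22]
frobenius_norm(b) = 8.07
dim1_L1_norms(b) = [4.11, 7.47, 6.93]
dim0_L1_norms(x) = [0.41, 0.23]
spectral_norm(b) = 7.46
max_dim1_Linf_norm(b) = 4.83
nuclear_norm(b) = 10.54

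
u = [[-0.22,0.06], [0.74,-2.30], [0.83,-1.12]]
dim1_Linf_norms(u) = [0.22, 2.3, 1.12]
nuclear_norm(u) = 3.20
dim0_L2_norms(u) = [1.13, 2.56]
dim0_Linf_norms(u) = [0.83, 2.3]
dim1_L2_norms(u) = [0.23, 2.42, 1.39]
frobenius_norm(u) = 2.80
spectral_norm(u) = 2.77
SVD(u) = [[-0.05, -0.42],[0.87, -0.46],[0.49, 0.78]] @ diag([2.7653941181764687, 0.430691735647424]) @ [[0.38, -0.92], [0.92, 0.38]]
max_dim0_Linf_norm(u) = 2.3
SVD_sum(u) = [[-0.05,0.13], [0.92,-2.22], [0.52,-1.25]] + [[-0.17, -0.07], [-0.18, -0.08], [0.31, 0.13]]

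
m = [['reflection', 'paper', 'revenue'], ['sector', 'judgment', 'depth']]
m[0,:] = ['reflection', 'paper', 'revenue']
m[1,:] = ['sector', 'judgment', 'depth']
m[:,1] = ['paper', 'judgment']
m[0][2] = 'revenue'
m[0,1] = 'paper'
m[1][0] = 'sector'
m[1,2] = 'depth'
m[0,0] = 'reflection'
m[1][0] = 'sector'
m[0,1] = 'paper'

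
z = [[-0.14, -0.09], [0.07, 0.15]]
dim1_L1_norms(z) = [0.23, 0.22]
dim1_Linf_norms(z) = [0.14, 0.15]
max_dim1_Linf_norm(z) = 0.15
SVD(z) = [[-0.71, 0.70],[0.7, 0.71]] @ diag([0.22550051624689332, 0.06518832082807935]) @ [[0.66,0.75], [-0.75,0.66]]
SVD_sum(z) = [[-0.11, -0.12], [0.10, 0.12]] + [[-0.03, 0.03], [-0.03, 0.03]]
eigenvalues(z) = [-0.12, 0.13]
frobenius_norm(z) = 0.23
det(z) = -0.01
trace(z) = 0.01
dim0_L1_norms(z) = [0.21, 0.24]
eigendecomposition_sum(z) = [[-0.13,-0.04], [0.03,0.01]] + [[-0.01,-0.05], [0.04,0.14]]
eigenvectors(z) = [[-0.97, 0.32], [0.25, -0.95]]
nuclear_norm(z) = 0.29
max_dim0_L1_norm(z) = 0.24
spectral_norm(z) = 0.23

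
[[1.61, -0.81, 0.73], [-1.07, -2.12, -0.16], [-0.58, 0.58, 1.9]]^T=[[1.61, -1.07, -0.58], [-0.81, -2.12, 0.58], [0.73, -0.16, 1.9]]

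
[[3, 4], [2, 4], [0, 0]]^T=[[3, 2, 0], [4, 4, 0]]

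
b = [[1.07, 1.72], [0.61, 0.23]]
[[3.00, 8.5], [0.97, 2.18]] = b @ [[1.21, 2.24], [0.99, 3.55]]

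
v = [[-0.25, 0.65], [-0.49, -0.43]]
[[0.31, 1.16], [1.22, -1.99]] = v @ [[-2.17, 1.87], [-0.36, 2.5]]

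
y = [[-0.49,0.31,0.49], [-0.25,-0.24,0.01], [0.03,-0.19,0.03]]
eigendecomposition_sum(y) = [[(-0.25+0.05j),0.17+0.30j,0.22+0.09j], [-0.12-0.14j,-0.13+0.21j,(0.02+0.17j)], [(0.01-0.06j),-0.08+0.02j,(-0.03+0.04j)]] + [[-0.25-0.05j, 0.17-0.30j, (0.22-0.09j)],[-0.12+0.14j, -0.13-0.21j, (0.02-0.17j)],[0.01+0.06j, (-0.08-0.02j), -0.03-0.04j]] + [[0.01+0.00j, (-0.02-0j), (0.06+0j)], [-0.01-0.00j, 0.01+0.00j, -0.04-0.00j], [0.02+0.00j, (-0.03-0j), (0.1+0j)]]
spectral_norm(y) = 0.77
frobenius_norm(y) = 0.86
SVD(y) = [[-0.99, 0.06, 0.13], [-0.1, -0.91, -0.39], [0.10, -0.40, 0.91]] @ diag([0.7666488049836585, 0.3657506847782603, 0.11347266808074077]) @ [[0.67, -0.39, -0.63], [0.52, 0.86, 0.02], [0.53, -0.34, 0.78]]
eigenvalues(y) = [(-0.41+0.3j), (-0.41-0.3j), (0.12+0j)]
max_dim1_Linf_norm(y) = 0.49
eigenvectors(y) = [[(0.8+0j),0.80-0.00j,0.49+0.00j],[0.29+0.50j,0.29-0.50j,(-0.32+0j)],[(-0.05+0.18j),(-0.05-0.18j),0.81+0.00j]]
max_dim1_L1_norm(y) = 1.29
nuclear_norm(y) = 1.25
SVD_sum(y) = [[-0.51, 0.3, 0.48], [-0.05, 0.03, 0.05], [0.05, -0.03, -0.05]] + [[0.01, 0.02, 0.0], [-0.17, -0.29, -0.01], [-0.08, -0.13, -0.00]] + [[0.01,-0.01,0.01], [-0.02,0.01,-0.03], [0.06,-0.03,0.08]]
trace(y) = -0.70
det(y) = 0.03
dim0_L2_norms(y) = [0.55, 0.44, 0.49]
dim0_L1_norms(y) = [0.77, 0.74, 0.53]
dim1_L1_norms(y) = [1.29, 0.5, 0.25]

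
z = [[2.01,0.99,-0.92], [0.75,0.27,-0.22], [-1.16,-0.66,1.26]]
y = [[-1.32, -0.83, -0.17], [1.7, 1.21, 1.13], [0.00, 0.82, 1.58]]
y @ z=[[-3.08, -1.42, 1.18], [3.01, 1.26, -0.41], [-1.22, -0.82, 1.81]]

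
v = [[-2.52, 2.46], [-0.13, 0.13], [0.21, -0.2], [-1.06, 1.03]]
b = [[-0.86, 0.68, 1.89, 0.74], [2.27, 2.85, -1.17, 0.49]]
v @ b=[[7.75, 5.3, -7.64, -0.66], [0.41, 0.28, -0.40, -0.03], [-0.63, -0.43, 0.63, 0.06], [3.25, 2.21, -3.21, -0.28]]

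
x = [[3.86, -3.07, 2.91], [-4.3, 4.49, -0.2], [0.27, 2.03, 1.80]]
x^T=[[3.86, -4.30, 0.27],[-3.07, 4.49, 2.03],[2.91, -0.20, 1.8]]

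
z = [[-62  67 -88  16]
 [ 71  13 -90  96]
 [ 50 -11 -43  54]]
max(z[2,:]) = 54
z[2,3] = 54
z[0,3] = 16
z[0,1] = 67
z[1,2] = -90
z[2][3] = 54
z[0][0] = -62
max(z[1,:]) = 96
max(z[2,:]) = 54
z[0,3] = 16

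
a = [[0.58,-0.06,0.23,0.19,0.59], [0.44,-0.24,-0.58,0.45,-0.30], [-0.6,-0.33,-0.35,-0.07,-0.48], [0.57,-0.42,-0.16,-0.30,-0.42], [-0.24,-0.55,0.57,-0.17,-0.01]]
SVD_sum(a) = [[0.43, 0.23, 0.32, 0.11, 0.56],[-0.11, -0.06, -0.08, -0.03, -0.14],[-0.47, -0.25, -0.35, -0.11, -0.61],[-0.11, -0.06, -0.08, -0.03, -0.14],[-0.05, -0.02, -0.03, -0.01, -0.06]] + [[0.15,-0.03,-0.12,0.05,-0.05],[0.64,-0.11,-0.49,0.21,-0.21],[-0.07,0.01,0.06,-0.02,0.02],[0.44,-0.08,-0.34,0.15,-0.14],[-0.34,0.06,0.27,-0.12,0.11]] + [[0.05, -0.13, 0.08, -0.06, -0.02], [-0.02, 0.06, -0.04, 0.03, 0.01], [-0.0, 0.01, -0.01, 0.0, 0.0], [0.17, -0.42, 0.27, -0.2, -0.08], [0.2, -0.49, 0.31, -0.23, -0.09]] + [[-0.05, -0.1, 0.00, 0.14, 0.05], [-0.07, -0.14, 0.00, 0.21, 0.07], [-0.04, -0.08, 0.0, 0.11, 0.04], [0.07, 0.14, -0.00, -0.21, -0.07], [-0.06, -0.11, 0.00, 0.17, 0.06]] + [[-0.01, -0.03, -0.05, -0.04, 0.06], [0.01, 0.02, 0.03, 0.03, -0.03], [-0.01, -0.03, -0.06, -0.05, 0.06], [-0.00, -0.01, -0.01, -0.01, 0.01], [0.01, 0.02, 0.03, 0.02, -0.03]]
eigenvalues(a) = [(0.57+0.73j), (0.57-0.73j), (-0.26+0j), (-0.6+0.33j), (-0.6-0.33j)]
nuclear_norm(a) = 3.97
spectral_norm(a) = 1.24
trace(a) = -0.32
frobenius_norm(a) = 2.00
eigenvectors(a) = [[(0.06-0.49j), (0.06+0.49j), -0.08+0.00j, (0.2-0.02j), 0.20+0.02j], [(-0.48-0.16j), -0.48+0.16j, -0.30+0.00j, -0.14+0.39j, -0.14-0.39j], [(0.1+0.32j), (0.1-0.32j), -0.68+0.00j, (-0.31+0.25j), (-0.31-0.25j)], [-0.16-0.17j, -0.16+0.17j, -0.45+0.00j, (-0.79+0j), -0.79-0.00j], [(0.57+0j), (0.57-0j), (0.49+0j), (-0.03+0.1j), -0.03-0.10j]]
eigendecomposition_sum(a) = [[0.34+0.20j,(-0.11+0.14j),(0.13-0.19j),(0.05+0.1j),0.20-0.05j], [0.26-0.30j,(0.12+0.14j),(-0.16-0.16j),(0.11-0.03j),-0.01-0.21j], [-0.26-0.03j,0.03-0.12j,(-0.03+0.15j),-0.06-0.05j,-0.11+0.08j], [0.17-0.07j,(0.02+0.08j),-0.03-0.10j,0.05+0.01j,(0.04-0.09j)], [(-0.18+0.42j),(-0.18-0.11j),(0.23+0.12j),(-0.11+0.07j),0.08+0.23j]] + [[0.34-0.20j,-0.11-0.14j,(0.13+0.19j),0.05-0.10j,(0.2+0.05j)], [0.26+0.30j,0.12-0.14j,(-0.16+0.16j),(0.11+0.03j),(-0.01+0.21j)], [-0.26+0.03j,0.03+0.12j,(-0.03-0.15j),(-0.06+0.05j),(-0.11-0.08j)], [0.17+0.07j,0.02-0.08j,(-0.03+0.1j),(0.05-0.01j),(0.04+0.09j)], [-0.18-0.42j,(-0.18+0.11j),(0.23-0.12j),(-0.11-0.07j),(0.08-0.23j)]] + [[-0.02+0.00j, (0.01-0j), -0.02+0.00j, 0j, 0.01+0.00j], [-0.07+0.00j, 0.04-0.00j, (-0.09+0j), (0.01+0j), 0.06+0.00j], [(-0.16+0j), (0.09-0j), (-0.2+0j), (0.02+0j), 0.13+0.00j], [(-0.11+0j), (0.06-0j), -0.13+0.00j, (0.01+0j), (0.09+0j)], [(0.12-0j), -0.06+0.00j, (0.15-0j), (-0.01-0j), (-0.09-0j)]] + [[(-0.04+0.02j),(0.08+0.1j),0.04j,(0.04-0.08j),0.08+0.05j], [(-0.01-0.1j),-0.26+0.05j,(-0.08-0.04j),(0.11+0.15j),(-0.17+0.11j)], [(0.04-0.08j),(-0.24-0.09j),(-0.05-0.07j),(0.01+0.18j),-0.19-0.00j], [0.17-0.07j,(-0.26-0.43j),(0.02-0.17j),(-0.21+0.3j),(-0.3-0.24j)], [-0.00-0.02j,-0.06+0.02j,(-0.02-0.01j),(0.03+0.04j),-0.04+0.03j]] + [[-0.04-0.02j, (0.08-0.1j), 0.00-0.04j, 0.04+0.08j, (0.08-0.05j)], [(-0.01+0.1j), -0.26-0.05j, (-0.08+0.04j), 0.11-0.15j, (-0.17-0.11j)], [(0.04+0.08j), -0.24+0.09j, -0.05+0.07j, (0.01-0.18j), -0.19+0.00j], [0.17+0.07j, (-0.26+0.43j), (0.02+0.17j), (-0.21-0.3j), (-0.3+0.24j)], [-0.00+0.02j, (-0.06-0.02j), (-0.02+0.01j), 0.03-0.04j, -0.04-0.03j]]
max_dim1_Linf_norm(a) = 0.6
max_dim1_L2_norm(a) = 0.94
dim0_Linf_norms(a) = [0.6, 0.55, 0.58, 0.45, 0.59]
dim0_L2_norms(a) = [1.13, 0.81, 0.93, 0.6, 0.92]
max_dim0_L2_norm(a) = 1.13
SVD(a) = [[-0.65, 0.18, 0.2, 0.37, -0.60], [0.17, 0.74, -0.09, 0.55, 0.34], [0.72, -0.09, -0.01, 0.29, -0.63], [0.16, 0.51, 0.64, -0.54, -0.15], [0.07, -0.4, 0.74, 0.44, 0.32]] @ diag([1.2385106096317693, 1.1733926016504224, 0.8962267351024001, 0.5018213565171852, 0.15935569538783287]) @ [[-0.53,-0.28,-0.39,-0.13,-0.69], [0.74,-0.13,-0.57,0.25,-0.24], [0.30,-0.74,0.47,-0.35,-0.14], [-0.26,-0.53,0.0,0.76,0.27], [0.12,0.3,0.55,0.46,-0.62]]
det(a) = -0.10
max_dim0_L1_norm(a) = 2.43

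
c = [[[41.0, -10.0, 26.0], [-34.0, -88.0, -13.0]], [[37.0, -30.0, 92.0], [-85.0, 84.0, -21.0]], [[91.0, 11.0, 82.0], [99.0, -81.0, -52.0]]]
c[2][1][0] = 99.0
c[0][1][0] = -34.0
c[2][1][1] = -81.0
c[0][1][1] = -88.0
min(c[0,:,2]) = -13.0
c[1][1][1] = 84.0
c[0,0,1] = -10.0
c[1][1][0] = -85.0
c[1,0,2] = 92.0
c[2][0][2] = 82.0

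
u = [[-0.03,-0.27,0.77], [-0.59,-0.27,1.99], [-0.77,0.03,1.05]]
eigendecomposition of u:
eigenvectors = [[-0.20+0.00j, -0.43-0.16j, -0.43+0.16j], [(-0.84+0j), (-0.84+0j), (-0.84-0j)], [-0.51+0.00j, (-0.23-0.18j), (-0.23+0.18j)]]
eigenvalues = [(0.8+0j), (-0.02+0.32j), (-0.02-0.32j)]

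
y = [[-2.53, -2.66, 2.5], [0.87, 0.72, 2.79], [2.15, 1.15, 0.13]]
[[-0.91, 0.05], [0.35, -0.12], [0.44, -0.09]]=y@ [[0.01,  -0.03], [0.36,  -0.02], [0.03,  -0.03]]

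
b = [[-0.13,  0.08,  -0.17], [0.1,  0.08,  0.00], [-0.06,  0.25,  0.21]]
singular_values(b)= [0.34, 0.23, 0.12]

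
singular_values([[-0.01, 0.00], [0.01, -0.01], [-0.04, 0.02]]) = [0.05, 0.01]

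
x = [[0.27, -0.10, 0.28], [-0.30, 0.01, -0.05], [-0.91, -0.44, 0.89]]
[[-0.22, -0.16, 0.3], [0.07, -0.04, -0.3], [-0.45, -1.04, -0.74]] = x@ [[-0.10, 0.24, 0.97],[-0.50, 0.83, -0.26],[-0.86, -0.51, 0.03]]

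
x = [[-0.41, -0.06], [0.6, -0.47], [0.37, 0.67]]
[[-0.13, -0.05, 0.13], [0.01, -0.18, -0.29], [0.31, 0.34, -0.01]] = x@[[0.26, 0.06, -0.35], [0.32, 0.47, 0.18]]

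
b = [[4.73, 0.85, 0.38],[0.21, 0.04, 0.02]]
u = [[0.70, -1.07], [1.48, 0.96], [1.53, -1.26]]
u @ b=[[3.09,0.55,0.24],[7.20,1.3,0.58],[6.97,1.25,0.56]]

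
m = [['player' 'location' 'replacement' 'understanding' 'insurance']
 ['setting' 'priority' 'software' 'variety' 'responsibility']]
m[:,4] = ['insurance', 'responsibility']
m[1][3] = 'variety'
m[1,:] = ['setting', 'priority', 'software', 'variety', 'responsibility']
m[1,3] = 'variety'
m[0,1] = 'location'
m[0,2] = 'replacement'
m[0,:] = ['player', 'location', 'replacement', 'understanding', 'insurance']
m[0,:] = ['player', 'location', 'replacement', 'understanding', 'insurance']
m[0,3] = 'understanding'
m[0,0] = 'player'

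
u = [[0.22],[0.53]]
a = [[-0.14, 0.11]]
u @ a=[[-0.03, 0.02], [-0.07, 0.06]]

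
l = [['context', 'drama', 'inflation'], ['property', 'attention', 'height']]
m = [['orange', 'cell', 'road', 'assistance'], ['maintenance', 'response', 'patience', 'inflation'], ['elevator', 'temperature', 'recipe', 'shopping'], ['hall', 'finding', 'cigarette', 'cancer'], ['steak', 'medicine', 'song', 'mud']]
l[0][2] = 'inflation'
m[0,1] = 'cell'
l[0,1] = 'drama'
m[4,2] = 'song'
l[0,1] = 'drama'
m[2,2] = 'recipe'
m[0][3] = 'assistance'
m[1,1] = 'response'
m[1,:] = ['maintenance', 'response', 'patience', 'inflation']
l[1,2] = 'height'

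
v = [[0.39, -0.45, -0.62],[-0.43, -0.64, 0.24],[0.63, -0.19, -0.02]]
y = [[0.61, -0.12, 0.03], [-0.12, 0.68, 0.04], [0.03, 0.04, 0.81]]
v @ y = [[0.27, -0.38, -0.51], [-0.18, -0.37, 0.16], [0.41, -0.21, -0.0]]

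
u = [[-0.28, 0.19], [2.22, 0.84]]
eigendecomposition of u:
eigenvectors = [[-0.54, -0.13], [0.84, -0.99]]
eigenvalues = [-0.58, 1.14]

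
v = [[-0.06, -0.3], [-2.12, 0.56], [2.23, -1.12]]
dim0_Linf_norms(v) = [2.23, 1.12]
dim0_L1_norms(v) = [4.41, 1.98]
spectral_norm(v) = 3.30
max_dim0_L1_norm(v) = 4.41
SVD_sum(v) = [[0.05, -0.02], [-2.02, 0.80], [2.31, -0.91]] + [[-0.11, -0.28], [-0.10, -0.24], [-0.08, -0.21]]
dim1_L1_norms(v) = [0.36, 2.68, 3.35]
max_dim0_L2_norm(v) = 3.08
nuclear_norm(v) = 3.76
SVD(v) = [[0.02, -0.66], [-0.66, -0.57], [0.75, -0.49]] @ diag([3.304879264009189, 0.45461307759685465]) @ [[0.93,-0.37],  [0.37,0.93]]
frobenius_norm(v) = 3.34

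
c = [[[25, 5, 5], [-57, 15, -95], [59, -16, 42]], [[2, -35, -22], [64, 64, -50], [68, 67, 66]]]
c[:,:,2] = [[5, -95, 42], [-22, -50, 66]]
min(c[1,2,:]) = 66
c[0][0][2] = 5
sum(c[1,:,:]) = 224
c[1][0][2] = -22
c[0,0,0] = 25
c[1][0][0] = 2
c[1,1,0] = 64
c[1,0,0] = 2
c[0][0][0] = 25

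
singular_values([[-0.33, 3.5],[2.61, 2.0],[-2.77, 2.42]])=[4.79, 3.71]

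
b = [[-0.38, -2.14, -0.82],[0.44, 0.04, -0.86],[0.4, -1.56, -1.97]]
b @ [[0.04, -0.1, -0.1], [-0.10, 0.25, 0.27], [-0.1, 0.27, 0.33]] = [[0.28, -0.72, -0.81], [0.10, -0.27, -0.32], [0.37, -0.96, -1.11]]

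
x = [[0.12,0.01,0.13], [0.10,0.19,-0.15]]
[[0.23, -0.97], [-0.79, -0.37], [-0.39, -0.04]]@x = [[-0.07, -0.18, 0.18], [-0.13, -0.08, -0.05], [-0.05, -0.01, -0.04]]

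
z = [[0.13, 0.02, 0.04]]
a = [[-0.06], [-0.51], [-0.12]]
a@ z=[[-0.01,-0.0,-0.00], [-0.07,-0.01,-0.02], [-0.02,-0.0,-0.00]]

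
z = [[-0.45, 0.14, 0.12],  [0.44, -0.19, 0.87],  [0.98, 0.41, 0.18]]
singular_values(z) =[1.3, 0.77, 0.33]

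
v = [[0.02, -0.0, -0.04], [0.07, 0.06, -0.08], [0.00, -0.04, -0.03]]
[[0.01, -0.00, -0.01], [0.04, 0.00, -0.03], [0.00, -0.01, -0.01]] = v @ [[0.75, -0.13, 0.05], [-0.13, 0.23, 0.04], [0.05, 0.04, 0.39]]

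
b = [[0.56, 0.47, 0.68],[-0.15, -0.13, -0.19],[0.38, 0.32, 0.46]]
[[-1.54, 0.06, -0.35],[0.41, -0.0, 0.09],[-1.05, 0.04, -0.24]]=b @ [[-2.46,2.04,-1.64],[-1.38,0.51,-1.62],[0.72,-1.95,1.95]]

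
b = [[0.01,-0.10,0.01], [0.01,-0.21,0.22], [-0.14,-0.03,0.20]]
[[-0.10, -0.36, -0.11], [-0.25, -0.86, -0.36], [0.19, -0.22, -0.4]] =b @[[-1.88, 0.08, 1.77],[0.80, 3.52, 1.2],[-0.27, -0.54, -0.56]]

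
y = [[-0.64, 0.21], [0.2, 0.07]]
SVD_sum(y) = [[-0.65, 0.18],[0.17, -0.05]] + [[0.01, 0.03], [0.03, 0.12]]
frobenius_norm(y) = 0.71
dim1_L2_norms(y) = [0.67, 0.21]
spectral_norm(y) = 0.69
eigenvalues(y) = [-0.69, 0.12]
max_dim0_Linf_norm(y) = 0.64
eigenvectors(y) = [[-0.97,-0.26], [0.25,-0.96]]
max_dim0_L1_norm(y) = 0.84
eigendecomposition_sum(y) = [[-0.65, 0.18], [0.17, -0.05]] + [[0.01, 0.03],[0.03, 0.12]]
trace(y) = -0.57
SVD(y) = [[-0.97, 0.25], [0.25, 0.97]] @ diag([0.6949828761301772, 0.12489516358060815]) @ [[0.96, -0.27],[0.27, 0.96]]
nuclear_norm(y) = 0.82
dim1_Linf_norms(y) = [0.64, 0.2]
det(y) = -0.09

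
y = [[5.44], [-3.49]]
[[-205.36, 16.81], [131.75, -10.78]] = y@[[-37.75, 3.09]]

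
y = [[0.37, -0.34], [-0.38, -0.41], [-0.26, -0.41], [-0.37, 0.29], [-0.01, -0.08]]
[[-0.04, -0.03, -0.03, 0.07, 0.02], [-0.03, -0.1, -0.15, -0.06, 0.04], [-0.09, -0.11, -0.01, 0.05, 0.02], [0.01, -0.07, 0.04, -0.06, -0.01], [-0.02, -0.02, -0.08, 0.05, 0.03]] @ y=[[-0.02, 0.06], [0.09, 0.09], [-0.01, 0.09], [0.04, -0.01], [0.00, 0.06]]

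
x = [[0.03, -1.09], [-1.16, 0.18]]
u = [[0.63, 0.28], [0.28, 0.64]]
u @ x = [[-0.31, -0.64], [-0.73, -0.19]]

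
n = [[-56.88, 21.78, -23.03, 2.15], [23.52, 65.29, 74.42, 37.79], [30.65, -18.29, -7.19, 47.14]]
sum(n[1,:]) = 201.02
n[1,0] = 23.52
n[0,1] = 21.78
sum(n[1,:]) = 201.02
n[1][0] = 23.52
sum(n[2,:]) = 52.31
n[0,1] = 21.78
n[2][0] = 30.65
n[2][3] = 47.14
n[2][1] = -18.29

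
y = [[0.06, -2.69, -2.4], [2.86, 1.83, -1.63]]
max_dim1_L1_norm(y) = 6.32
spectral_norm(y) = 3.82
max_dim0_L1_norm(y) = 4.52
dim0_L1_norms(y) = [2.92, 4.52, 4.03]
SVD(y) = [[-0.46, 0.89], [0.89, 0.46]] @ diag([3.823604904266182, 3.5447349034972424]) @ [[0.66, 0.75, -0.09], [0.39, -0.44, -0.81]]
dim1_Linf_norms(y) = [2.69, 2.86]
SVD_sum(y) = [[-1.16, -1.32, 0.16], [2.23, 2.54, -0.31]] + [[1.22, -1.37, -2.56], [0.63, -0.71, -1.32]]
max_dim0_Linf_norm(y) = 2.86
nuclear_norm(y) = 7.37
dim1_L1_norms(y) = [5.15, 6.32]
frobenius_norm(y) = 5.21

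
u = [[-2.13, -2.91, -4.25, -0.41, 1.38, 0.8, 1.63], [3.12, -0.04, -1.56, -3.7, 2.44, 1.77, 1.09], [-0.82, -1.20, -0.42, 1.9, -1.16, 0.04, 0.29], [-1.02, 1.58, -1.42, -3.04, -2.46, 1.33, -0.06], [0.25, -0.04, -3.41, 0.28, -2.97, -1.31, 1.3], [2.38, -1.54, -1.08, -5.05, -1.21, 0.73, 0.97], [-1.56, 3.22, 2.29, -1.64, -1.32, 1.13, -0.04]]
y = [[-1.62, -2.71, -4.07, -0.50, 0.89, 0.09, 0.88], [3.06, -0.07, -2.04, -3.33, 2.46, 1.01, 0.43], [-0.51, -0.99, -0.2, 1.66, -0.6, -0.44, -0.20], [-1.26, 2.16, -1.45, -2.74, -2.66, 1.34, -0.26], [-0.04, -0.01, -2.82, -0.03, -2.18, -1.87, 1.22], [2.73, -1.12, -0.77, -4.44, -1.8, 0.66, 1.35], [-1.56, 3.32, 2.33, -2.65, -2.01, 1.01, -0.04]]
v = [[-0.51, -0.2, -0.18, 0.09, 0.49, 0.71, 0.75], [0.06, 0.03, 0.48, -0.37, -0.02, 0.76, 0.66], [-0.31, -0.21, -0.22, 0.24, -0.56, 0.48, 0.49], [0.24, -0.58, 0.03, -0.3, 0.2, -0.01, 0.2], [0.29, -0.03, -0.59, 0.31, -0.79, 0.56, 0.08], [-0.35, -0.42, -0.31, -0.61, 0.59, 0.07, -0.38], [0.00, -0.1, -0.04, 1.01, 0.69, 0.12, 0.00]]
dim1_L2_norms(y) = [5.33, 5.65, 2.15, 4.98, 4.21, 5.87, 5.56]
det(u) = -3873.70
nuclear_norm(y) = 28.37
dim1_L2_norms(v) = [1.28, 1.18, 1.02, 0.75, 1.21, 1.12, 1.23]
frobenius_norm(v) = 2.98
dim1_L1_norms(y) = [10.76, 12.4, 4.6, 11.87, 8.17, 12.87, 12.92]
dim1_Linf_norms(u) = [4.25, 3.7, 1.9, 3.04, 3.41, 5.05, 3.22]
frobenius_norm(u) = 13.71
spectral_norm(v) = 1.74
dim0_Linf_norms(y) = [3.06, 3.32, 4.07, 4.44, 2.66, 1.87, 1.35]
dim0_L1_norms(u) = [11.28, 10.53, 14.43, 16.02, 12.94, 7.11, 5.38]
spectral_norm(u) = 8.72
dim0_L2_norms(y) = [4.87, 5.03, 6.07, 6.95, 5.13, 2.82, 2.09]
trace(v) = -1.72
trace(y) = -6.19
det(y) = -5.44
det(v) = -0.25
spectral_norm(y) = 8.08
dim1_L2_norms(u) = [6.04, 6.01, 2.71, 4.76, 4.9, 6.14, 4.87]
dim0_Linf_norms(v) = [0.51, 0.58, 0.59, 1.01, 0.79, 0.76, 0.75]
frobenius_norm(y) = 13.15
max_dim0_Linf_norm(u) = 5.05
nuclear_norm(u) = 30.39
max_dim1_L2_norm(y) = 5.87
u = v + y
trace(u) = -7.91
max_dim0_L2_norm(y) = 6.95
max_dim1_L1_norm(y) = 12.92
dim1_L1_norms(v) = [2.93, 2.38, 2.51, 1.56, 2.65, 2.73, 1.96]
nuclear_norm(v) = 6.97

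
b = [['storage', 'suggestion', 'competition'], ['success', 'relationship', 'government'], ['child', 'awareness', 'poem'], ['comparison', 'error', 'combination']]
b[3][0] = 'comparison'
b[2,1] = 'awareness'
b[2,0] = 'child'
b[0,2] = 'competition'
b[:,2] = ['competition', 'government', 'poem', 'combination']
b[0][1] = 'suggestion'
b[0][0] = 'storage'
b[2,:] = ['child', 'awareness', 'poem']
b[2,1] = 'awareness'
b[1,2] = 'government'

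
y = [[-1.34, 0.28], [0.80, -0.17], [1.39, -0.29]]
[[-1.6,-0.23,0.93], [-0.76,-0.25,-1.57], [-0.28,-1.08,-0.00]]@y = [[3.25, -0.68], [-1.36, 0.28], [-0.49, 0.11]]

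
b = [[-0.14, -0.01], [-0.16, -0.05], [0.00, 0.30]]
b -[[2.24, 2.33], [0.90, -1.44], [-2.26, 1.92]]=[[-2.38, -2.34],[-1.06, 1.39],[2.26, -1.62]]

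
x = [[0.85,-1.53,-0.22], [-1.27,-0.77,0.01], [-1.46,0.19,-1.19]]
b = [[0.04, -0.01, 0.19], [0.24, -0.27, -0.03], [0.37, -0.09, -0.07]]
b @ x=[[-0.23, -0.02, -0.24], [0.59, -0.16, -0.02], [0.53, -0.51, 0.0]]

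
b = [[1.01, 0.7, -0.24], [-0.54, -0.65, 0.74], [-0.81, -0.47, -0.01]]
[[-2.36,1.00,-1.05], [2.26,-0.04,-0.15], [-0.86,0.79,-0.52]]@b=[[-2.07, -1.81, 1.32], [2.43, 1.68, -0.57], [-0.87, -0.87, 0.8]]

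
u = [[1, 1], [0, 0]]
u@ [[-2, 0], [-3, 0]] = [[-5, 0], [0, 0]]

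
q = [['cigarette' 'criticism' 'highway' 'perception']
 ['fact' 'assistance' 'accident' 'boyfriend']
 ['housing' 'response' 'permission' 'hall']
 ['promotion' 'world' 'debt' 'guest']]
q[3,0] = 'promotion'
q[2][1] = 'response'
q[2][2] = 'permission'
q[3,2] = 'debt'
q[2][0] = 'housing'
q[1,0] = 'fact'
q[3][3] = 'guest'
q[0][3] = 'perception'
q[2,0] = 'housing'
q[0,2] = 'highway'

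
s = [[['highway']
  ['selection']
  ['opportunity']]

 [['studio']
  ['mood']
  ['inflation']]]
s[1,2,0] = 'inflation'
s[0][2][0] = 'opportunity'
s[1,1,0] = 'mood'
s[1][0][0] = 'studio'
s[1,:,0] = ['studio', 'mood', 'inflation']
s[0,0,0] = 'highway'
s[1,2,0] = 'inflation'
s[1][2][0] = 'inflation'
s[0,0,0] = 'highway'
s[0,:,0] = ['highway', 'selection', 'opportunity']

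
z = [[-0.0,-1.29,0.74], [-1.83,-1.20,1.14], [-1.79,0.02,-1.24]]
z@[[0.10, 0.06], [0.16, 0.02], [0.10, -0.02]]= [[-0.13, -0.04], [-0.26, -0.16], [-0.30, -0.08]]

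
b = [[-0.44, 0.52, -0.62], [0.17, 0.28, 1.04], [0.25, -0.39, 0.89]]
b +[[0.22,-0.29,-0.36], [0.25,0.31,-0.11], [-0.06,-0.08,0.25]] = [[-0.22, 0.23, -0.98], [0.42, 0.59, 0.93], [0.19, -0.47, 1.14]]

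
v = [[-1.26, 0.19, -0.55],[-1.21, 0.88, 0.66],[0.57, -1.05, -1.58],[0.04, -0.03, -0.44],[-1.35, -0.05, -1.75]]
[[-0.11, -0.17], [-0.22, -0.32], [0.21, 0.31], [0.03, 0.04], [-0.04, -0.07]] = v @ [[0.10, 0.15], [-0.07, -0.11], [-0.05, -0.07]]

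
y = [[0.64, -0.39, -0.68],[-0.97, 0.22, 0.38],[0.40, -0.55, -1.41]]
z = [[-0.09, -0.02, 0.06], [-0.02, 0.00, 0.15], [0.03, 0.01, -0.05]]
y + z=[[0.55,  -0.41,  -0.62], [-0.99,  0.22,  0.53], [0.43,  -0.54,  -1.46]]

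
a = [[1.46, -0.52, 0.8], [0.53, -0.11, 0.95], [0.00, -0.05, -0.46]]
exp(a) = [[3.93, -1.10, 1.10], [1.1, 0.66, 0.96], [-0.02, -0.03, 0.61]]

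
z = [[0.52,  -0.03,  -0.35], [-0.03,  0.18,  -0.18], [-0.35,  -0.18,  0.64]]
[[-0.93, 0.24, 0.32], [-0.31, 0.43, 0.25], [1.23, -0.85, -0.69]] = z @ [[-1.10, -0.2, -0.01], [-0.84, 1.26, 0.43], [1.09, -1.09, -0.97]]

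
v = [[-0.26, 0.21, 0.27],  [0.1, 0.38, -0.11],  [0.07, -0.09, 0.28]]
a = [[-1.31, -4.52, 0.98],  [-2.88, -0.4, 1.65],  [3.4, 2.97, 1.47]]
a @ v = [[-0.04, -2.08, 0.42], [0.82, -0.91, -0.27], [-0.48, 1.71, 1.00]]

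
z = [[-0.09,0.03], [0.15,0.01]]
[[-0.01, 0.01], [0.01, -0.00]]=z @ [[0.08, -0.01], [-0.01, 0.15]]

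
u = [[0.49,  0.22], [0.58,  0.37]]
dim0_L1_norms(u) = [1.07, 0.59]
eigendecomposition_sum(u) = [[0.46, 0.24], [0.63, 0.33]] + [[0.03, -0.02], [-0.05, 0.04]]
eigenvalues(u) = [0.79, 0.07]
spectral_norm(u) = 0.87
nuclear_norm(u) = 0.93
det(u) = 0.05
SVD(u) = [[-0.61, -0.79], [-0.79, 0.61]] @ diag([0.8706294491554003, 0.061679512509132846]) @ [[-0.87, -0.49], [-0.49, 0.87]]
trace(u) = 0.86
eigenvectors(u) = [[0.59, -0.46], [0.81, 0.89]]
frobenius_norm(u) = 0.87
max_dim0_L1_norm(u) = 1.07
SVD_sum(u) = [[0.47, 0.26], [0.6, 0.34]] + [[0.02, -0.04], [-0.02, 0.03]]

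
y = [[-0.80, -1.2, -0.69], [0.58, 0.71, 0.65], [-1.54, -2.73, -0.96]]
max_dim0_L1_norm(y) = 4.64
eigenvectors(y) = [[(0.43+0.23j), 0.43-0.23j, (-0.86+0j)], [-0.36-0.34j, (-0.36+0.34j), 0.35+0.00j], [(0.72+0j), (0.72-0j), 0.38+0.00j]]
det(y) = -0.00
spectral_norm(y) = 3.79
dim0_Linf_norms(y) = [1.54, 2.73, 0.96]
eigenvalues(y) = [(-0.52+0.81j), (-0.52-0.81j), (-0+0j)]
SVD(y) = [[-0.42, 0.41, -0.81], [0.28, -0.79, -0.54], [-0.86, -0.46, 0.22]] @ diag([3.7937798607547624, 0.41524726781070265, 0.002018590428368746]) @ [[0.48,0.81,0.34], [-0.19,0.48,-0.86], [0.85,-0.35,-0.39]]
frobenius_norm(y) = 3.82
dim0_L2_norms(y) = [1.83, 3.07, 1.35]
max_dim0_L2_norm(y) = 3.07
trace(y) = -1.05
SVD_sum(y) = [[-0.77, -1.28, -0.55],[0.52, 0.87, 0.37],[-1.58, -2.64, -1.12]] + [[-0.03, 0.08, -0.15],[0.06, -0.16, 0.28],[0.04, -0.09, 0.16]] + [[-0.00,0.00,0.0], [-0.00,0.00,0.0], [0.00,-0.00,-0.00]]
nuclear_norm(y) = 4.21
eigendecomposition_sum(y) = [[(-0.4-0.37j),(-0.6-0.85j),-0.35-0.05j], [(0.29+0.47j),(0.35+0.99j),(0.33+0.14j)], [-0.77-0.20j,(-1.37-0.68j),(-0.48+0.18j)]] + [[-0.40+0.37j, (-0.6+0.85j), (-0.35+0.05j)], [(0.29-0.47j), 0.35-0.99j, (0.33-0.14j)], [-0.77+0.20j, (-1.37+0.68j), -0.48-0.18j]] + [[-0.00+0.00j, -0.00+0.00j, -0j],[-0j, 0.00-0.00j, (-0+0j)],[0.00-0.00j, -0j, -0.00+0.00j]]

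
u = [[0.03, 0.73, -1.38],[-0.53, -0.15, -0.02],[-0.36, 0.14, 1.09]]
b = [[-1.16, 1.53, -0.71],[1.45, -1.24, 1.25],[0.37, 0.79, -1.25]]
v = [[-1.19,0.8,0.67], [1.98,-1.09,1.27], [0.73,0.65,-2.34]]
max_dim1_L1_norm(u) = 2.14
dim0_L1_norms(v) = [3.9, 2.54, 4.28]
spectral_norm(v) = 2.98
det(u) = 0.60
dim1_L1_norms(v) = [2.66, 4.34, 3.72]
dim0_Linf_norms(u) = [0.53, 0.73, 1.38]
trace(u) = 0.97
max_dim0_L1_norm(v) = 4.28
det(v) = 3.79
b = v + u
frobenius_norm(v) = 3.96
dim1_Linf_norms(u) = [1.38, 0.53, 1.09]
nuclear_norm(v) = 6.03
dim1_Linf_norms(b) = [1.53, 1.45, 1.25]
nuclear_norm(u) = 2.99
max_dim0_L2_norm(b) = 2.12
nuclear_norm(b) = 4.82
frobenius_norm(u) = 2.02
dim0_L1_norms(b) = [2.98, 3.56, 3.21]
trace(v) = -4.62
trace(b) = -3.65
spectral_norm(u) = 1.85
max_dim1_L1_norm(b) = 3.94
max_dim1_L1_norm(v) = 4.34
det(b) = 1.69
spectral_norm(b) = 3.17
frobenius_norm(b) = 3.42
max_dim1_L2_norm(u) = 1.56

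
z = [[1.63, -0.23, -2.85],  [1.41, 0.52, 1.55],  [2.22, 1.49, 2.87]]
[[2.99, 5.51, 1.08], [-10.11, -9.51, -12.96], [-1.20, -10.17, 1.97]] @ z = [[15.04,3.79,3.12],  [-58.66,-21.93,-23.12],  [-11.92,-2.08,-6.69]]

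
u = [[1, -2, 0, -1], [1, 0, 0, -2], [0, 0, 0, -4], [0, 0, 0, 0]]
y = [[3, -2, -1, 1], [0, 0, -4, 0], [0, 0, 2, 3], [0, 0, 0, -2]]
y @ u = [[1, -6, 0, 5], [0, 0, 0, 16], [0, 0, 0, -8], [0, 0, 0, 0]]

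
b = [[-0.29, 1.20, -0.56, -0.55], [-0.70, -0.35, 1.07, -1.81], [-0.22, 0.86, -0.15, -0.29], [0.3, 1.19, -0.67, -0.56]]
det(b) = -0.404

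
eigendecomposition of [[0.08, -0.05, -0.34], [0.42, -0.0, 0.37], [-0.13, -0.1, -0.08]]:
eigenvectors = [[(-0.72+0j), -0.20+0.25j, -0.20-0.25j],[-0.54+0.00j, 0.90+0.00j, (0.9-0j)],[0.44+0.00j, -0.08+0.29j, (-0.08-0.29j)]]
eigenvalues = [(0.25+0j), (-0.13+0.23j), (-0.13-0.23j)]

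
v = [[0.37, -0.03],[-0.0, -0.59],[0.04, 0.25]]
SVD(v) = [[-0.05, 0.99], [-0.92, -0.01], [0.39, 0.11]] @ diag([0.6414861122132545, 0.37214992655853635]) @ [[-0.00, 1.0],  [1.0, 0.0]]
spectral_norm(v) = 0.64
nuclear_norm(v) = 1.01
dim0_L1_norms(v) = [0.41, 0.87]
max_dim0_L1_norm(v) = 0.87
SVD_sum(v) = [[0.00, -0.03],  [0.00, -0.59],  [-0.0, 0.25]] + [[0.37,  0.0], [-0.00,  -0.00], [0.04,  0.0]]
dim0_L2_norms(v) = [0.37, 0.64]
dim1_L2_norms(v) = [0.37, 0.59, 0.25]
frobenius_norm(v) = 0.74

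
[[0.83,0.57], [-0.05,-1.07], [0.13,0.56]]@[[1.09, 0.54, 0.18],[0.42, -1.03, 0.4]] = [[1.14, -0.14, 0.38],[-0.50, 1.08, -0.44],[0.38, -0.51, 0.25]]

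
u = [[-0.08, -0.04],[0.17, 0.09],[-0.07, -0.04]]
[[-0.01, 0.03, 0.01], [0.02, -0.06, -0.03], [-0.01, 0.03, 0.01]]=u @ [[0.14, -0.4, -0.18],  [-0.02, 0.05, 0.02]]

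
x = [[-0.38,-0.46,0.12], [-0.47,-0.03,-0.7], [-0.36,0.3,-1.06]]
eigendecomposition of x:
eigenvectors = [[0.39, 0.65, -0.86],  [0.67, -0.65, -0.11],  [0.63, -0.40, 0.50]]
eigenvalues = [-0.97, 0.01, -0.51]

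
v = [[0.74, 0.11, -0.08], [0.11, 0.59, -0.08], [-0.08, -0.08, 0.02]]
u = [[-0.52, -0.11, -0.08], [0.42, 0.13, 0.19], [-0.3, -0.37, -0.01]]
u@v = [[-0.39, -0.12, 0.05],[0.31, 0.11, -0.04],[-0.26, -0.25, 0.05]]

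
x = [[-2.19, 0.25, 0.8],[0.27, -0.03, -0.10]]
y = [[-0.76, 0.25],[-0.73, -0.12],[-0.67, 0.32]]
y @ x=[[1.73, -0.2, -0.63],[1.57, -0.18, -0.57],[1.55, -0.18, -0.57]]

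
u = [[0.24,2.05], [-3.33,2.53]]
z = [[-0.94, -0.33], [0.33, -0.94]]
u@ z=[[0.45, -2.01], [3.97, -1.28]]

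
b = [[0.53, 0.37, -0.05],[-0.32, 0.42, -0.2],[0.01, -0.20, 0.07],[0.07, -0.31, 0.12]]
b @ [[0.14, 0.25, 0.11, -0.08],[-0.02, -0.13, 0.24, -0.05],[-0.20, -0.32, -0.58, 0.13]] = [[0.08, 0.1, 0.18, -0.07], [-0.01, -0.07, 0.18, -0.02], [-0.01, 0.01, -0.09, 0.02], [-0.01, 0.02, -0.14, 0.03]]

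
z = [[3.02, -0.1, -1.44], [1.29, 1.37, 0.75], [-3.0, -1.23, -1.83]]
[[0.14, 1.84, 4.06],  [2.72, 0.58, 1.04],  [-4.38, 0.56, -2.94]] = z@[[0.50,0.11,1.23],[1.03,0.93,-0.28],[0.88,-1.11,-0.22]]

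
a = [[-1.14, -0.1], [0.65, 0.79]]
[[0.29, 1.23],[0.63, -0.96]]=a @ [[-0.35, -1.05], [1.08, -0.35]]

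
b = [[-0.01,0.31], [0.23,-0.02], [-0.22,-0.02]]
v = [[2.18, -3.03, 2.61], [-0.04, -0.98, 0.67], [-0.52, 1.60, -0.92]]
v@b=[[-1.29, 0.68],[-0.37, -0.01],[0.58, -0.17]]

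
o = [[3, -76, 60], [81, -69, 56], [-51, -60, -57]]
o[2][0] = -51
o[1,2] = 56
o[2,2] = -57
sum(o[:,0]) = 33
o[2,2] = -57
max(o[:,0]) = 81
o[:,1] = [-76, -69, -60]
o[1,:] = [81, -69, 56]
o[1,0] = 81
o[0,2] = 60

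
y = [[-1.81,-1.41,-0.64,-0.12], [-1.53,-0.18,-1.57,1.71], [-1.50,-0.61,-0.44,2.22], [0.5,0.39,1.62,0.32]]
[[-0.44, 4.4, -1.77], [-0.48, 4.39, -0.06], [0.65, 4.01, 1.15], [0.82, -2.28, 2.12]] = y@[[0.75, -1.48, -0.01], [-0.87, -0.88, 0.76], [0.36, -0.82, 0.95], [0.63, 0.40, 0.91]]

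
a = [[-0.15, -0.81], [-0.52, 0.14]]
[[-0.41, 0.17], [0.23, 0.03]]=a @ [[-0.3, -0.11], [0.56, -0.19]]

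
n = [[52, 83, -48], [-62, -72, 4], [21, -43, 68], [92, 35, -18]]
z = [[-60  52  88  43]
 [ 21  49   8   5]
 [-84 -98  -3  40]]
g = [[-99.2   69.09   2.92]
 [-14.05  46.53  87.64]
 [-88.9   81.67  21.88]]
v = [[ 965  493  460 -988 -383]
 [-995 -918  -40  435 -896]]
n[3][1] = 35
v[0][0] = 965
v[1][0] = -995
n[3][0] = 92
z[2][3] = 40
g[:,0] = [-99.2, -14.05, -88.9]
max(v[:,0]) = 965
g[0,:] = [-99.2, 69.09, 2.92]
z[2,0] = -84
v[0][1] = 493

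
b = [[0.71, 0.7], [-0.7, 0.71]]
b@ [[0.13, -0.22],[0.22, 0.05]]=[[0.25,-0.12], [0.07,0.19]]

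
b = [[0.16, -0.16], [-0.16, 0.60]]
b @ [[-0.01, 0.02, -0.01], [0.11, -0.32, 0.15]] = [[-0.02, 0.05, -0.03], [0.07, -0.20, 0.09]]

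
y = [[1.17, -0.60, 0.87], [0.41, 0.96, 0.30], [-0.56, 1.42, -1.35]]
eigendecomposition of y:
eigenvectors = [[0.35+0.00j,0.29-0.34j,0.29+0.34j], [0.06+0.00j,(-0.73+0j),(-0.73-0j)], [-0.93+0.00j,(-0.5+0.11j),(-0.5-0.11j)]]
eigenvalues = [(-1.23+0j), (1.01+0.14j), (1.01-0.14j)]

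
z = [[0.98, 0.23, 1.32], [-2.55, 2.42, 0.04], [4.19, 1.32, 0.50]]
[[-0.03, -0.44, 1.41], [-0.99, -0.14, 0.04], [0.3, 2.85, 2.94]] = z @ [[0.16, 0.60, 0.47], [-0.24, 0.59, 0.5], [-0.1, -0.88, 0.63]]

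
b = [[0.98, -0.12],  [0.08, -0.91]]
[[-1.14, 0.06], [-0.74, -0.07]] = b @ [[-1.08,0.07], [0.72,0.08]]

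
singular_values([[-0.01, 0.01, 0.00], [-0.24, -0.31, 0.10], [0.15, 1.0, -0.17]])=[1.09, 0.19, 0.0]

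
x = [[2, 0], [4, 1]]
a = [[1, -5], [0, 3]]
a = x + [[-1, -5], [-4, 2]]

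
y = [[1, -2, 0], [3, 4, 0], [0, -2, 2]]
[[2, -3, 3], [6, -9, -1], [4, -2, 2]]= y@[[2, -3, 1], [0, 0, -1], [2, -1, 0]]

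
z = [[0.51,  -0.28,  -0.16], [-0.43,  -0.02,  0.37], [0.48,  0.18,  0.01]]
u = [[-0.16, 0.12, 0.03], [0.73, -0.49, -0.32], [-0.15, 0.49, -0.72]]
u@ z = [[-0.12,0.05,0.07],[0.43,-0.25,-0.30],[-0.63,-0.1,0.2]]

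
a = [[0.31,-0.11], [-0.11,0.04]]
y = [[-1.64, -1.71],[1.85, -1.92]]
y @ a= [[-0.32, 0.11],[0.78, -0.28]]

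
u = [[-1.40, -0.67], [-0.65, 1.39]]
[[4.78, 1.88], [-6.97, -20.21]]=u@ [[-0.83, 4.59], [-5.4, -12.39]]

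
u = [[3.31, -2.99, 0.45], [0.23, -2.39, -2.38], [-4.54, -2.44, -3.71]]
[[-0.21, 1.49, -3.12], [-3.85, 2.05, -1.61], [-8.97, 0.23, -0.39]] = u@[[0.91,0.62,-0.23], [1.16,0.06,0.77], [0.54,-0.86,-0.12]]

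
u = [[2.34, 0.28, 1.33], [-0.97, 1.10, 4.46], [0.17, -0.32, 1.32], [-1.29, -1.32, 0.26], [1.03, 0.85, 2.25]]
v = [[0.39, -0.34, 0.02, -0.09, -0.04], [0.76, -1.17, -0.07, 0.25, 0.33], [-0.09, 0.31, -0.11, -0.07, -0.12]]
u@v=[[1.01, -0.71, -0.12, -0.23, -0.16], [0.06, 0.43, -0.59, 0.05, -0.13], [-0.3, 0.73, -0.12, -0.19, -0.27], [-1.53, 2.06, 0.04, -0.23, -0.42], [0.85, -0.65, -0.29, -0.04, -0.03]]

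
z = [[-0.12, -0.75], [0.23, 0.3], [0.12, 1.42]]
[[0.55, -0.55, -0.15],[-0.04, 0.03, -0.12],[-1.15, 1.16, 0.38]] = z@[[0.97, -1.07, -0.96], [-0.89, 0.91, 0.35]]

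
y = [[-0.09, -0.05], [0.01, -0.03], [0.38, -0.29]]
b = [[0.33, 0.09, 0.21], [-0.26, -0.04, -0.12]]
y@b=[[-0.02, -0.01, -0.01], [0.01, 0.0, 0.01], [0.20, 0.05, 0.11]]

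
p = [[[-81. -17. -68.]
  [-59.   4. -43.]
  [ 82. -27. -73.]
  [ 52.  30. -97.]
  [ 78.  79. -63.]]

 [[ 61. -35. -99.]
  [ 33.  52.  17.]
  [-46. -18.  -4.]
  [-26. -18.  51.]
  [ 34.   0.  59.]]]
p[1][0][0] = 61.0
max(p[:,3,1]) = 30.0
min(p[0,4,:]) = -63.0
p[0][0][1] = -17.0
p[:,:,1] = [[-17.0, 4.0, -27.0, 30.0, 79.0], [-35.0, 52.0, -18.0, -18.0, 0.0]]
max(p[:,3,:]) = 52.0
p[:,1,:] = [[-59.0, 4.0, -43.0], [33.0, 52.0, 17.0]]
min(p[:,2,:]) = -73.0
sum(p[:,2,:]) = -86.0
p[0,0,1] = -17.0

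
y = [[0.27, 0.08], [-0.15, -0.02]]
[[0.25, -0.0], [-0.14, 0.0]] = y @ [[0.92, -0.04], [-0.04, 0.11]]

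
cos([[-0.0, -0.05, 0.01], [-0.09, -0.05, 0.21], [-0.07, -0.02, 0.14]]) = [[1.0, -0.00, 0.00], [0.01, 1.0, -0.01], [0.00, -0.0, 0.99]]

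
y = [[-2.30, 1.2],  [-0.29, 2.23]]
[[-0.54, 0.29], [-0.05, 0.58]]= y @ [[0.24,0.01], [0.01,0.26]]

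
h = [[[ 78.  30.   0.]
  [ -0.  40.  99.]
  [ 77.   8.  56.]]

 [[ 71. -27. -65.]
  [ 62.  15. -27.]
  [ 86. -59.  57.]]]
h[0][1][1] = 40.0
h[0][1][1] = 40.0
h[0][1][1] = 40.0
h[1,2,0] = 86.0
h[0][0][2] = 0.0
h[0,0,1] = 30.0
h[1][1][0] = 62.0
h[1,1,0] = 62.0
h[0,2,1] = 8.0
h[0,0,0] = 78.0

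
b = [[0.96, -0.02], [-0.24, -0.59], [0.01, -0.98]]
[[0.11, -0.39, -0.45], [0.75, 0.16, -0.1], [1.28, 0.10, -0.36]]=b @ [[0.09, -0.41, -0.46],[-1.31, -0.11, 0.36]]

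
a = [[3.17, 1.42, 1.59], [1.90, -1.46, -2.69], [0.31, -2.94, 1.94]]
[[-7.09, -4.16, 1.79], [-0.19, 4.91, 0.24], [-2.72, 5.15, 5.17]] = a @ [[-1.68, -0.01, 0.59], [0.01, -2.18, -1.09], [-1.12, -0.65, 0.92]]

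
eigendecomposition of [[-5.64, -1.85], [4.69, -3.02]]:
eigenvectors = [[0.24-0.48j, 0.24+0.48j], [-0.85+0.00j, (-0.85-0j)]]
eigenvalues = [(-4.33+2.64j), (-4.33-2.64j)]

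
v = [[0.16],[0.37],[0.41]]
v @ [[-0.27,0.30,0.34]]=[[-0.04, 0.05, 0.05], [-0.10, 0.11, 0.13], [-0.11, 0.12, 0.14]]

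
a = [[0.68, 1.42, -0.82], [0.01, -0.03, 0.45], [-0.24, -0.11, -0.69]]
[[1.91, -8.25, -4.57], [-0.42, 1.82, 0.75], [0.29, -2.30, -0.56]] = a @ [[1.47, 0.51, -1.62], [0.09, -3.88, -1.51], [-0.95, 3.77, 1.61]]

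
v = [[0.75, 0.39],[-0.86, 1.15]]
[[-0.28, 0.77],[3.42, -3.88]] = v @ [[-1.38, 2.00],[1.94, -1.88]]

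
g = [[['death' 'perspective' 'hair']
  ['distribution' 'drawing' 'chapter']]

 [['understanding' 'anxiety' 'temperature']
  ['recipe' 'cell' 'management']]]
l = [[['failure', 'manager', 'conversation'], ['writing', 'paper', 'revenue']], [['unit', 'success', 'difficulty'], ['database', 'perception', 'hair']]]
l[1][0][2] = 'difficulty'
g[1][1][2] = 'management'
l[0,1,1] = 'paper'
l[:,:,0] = [['failure', 'writing'], ['unit', 'database']]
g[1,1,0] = 'recipe'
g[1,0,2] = 'temperature'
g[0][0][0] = 'death'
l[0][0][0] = 'failure'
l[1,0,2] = 'difficulty'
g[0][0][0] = 'death'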